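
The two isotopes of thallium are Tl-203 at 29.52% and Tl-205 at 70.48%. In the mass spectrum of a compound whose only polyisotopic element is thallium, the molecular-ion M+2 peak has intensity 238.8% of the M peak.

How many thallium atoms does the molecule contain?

1

For n independent Tl atoms, I(M+2)/I(M) = n · (abundance Tl-205) / (abundance Tl-203) = n · 0.7048/0.2952.
n = 2.388 × 0.2952/0.7048 = 1.00 ≈ 1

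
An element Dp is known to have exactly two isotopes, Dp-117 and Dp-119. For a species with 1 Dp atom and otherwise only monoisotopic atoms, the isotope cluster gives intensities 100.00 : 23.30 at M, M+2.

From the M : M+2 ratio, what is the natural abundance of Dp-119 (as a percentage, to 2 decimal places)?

Let p = fractional abundance of Dp-117. I(M+2)/I(M) = [C(1,1)·p^0·(1−p)] / p^1 = 1·(1−p)/p = 23.30/100.00 = 0.2330
(1−p)/p = 0.2330/1 = 0.2330  ⇒  p = 1/(1 + 0.2330) = 0.8110
Dp-117: 81.10%, Dp-119: 18.90%.

18.90%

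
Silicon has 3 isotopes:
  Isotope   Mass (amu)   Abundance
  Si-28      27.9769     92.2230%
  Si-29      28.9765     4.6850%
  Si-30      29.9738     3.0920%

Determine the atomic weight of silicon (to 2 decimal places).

Ar = Σ fᵢ·mᵢ = 0.922230 × 27.9769 + 0.046850 × 28.9765 + 0.030920 × 29.9738
= 25.80114 + 1.35755 + 0.92679 = 28.08548 amu

28.09 amu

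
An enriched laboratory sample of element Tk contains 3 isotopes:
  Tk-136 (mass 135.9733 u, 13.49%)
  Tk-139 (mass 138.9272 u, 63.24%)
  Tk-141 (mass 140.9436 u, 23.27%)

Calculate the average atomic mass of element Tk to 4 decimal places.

138.9979 u

Average mass = Σ (abundance × isotope mass) = 0.1349 × 135.9733 + 0.6324 × 138.9272 + 0.2327 × 140.9436
= 18.34280 + 87.85756 + 32.79758 = 138.99794 u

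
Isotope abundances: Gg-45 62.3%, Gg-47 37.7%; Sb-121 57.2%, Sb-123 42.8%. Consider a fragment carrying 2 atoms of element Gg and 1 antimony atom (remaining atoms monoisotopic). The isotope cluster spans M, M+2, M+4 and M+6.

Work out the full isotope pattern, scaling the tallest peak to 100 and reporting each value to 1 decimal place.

51.1 : 100.0 : 64.9 : 14.0

Element Gg pattern (n=2): 0.388129 : 0.469742 : 0.142129
Antimony pattern (n=1): 0.5720 : 0.4280
Convolve the two distributions (both contribute in 2-u steps):
  M: 0.388129×0.5720 = 0.222010
  M+2: 0.388129×0.4280 + 0.469742×0.5720 = 0.434812
  M+4: 0.469742×0.4280 + 0.142129×0.5720 = 0.282347
  M+6: 0.142129×0.4280 = 0.060831
Scale to base peak (0.434812) = 100: 51.1 : 100.0 : 64.9 : 14.0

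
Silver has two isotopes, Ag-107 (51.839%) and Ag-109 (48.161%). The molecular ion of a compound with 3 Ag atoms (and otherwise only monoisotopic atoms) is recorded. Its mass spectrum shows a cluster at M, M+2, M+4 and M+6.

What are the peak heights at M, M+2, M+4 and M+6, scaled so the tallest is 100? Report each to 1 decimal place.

35.9 : 100.0 : 92.9 : 28.8

Expanding (0.51839 + 0.48161)^3:
P(M) = 0.51839^3 = 0.139306
P(M+2) = 3 × 0.51839^2 × 0.48161^1 = 0.388267
P(M+4) = 3 × 0.51839^1 × 0.48161^2 = 0.360719
P(M+6) = 0.48161^3 = 0.111709
The M+2 peak is largest (0.388267); scaling to 100 gives 35.9 : 100.0 : 92.9 : 28.8.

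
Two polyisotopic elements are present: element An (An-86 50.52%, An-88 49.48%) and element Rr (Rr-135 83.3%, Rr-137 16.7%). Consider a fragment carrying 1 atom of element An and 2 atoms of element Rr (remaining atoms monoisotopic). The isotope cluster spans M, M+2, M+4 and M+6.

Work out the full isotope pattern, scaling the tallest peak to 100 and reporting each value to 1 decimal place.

Element An pattern (n=1): 0.5052 : 0.4948
Element Rr pattern (n=2): 0.693889 : 0.278222 : 0.027889
Convolve the two distributions (both contribute in 2-u steps):
  M: 0.5052×0.693889 = 0.350553
  M+2: 0.5052×0.278222 + 0.4948×0.693889 = 0.483894
  M+4: 0.5052×0.027889 + 0.4948×0.278222 = 0.151754
  M+6: 0.4948×0.027889 = 0.013799
Scale to base peak (0.483894) = 100: 72.4 : 100.0 : 31.4 : 2.9

72.4 : 100.0 : 31.4 : 2.9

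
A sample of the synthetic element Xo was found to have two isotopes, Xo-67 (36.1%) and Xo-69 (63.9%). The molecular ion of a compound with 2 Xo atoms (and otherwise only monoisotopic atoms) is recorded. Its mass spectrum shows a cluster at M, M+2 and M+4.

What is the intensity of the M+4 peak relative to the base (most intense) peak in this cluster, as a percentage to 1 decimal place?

88.5%

Term probabilities: M 0.1303, M+2 0.4614, M+4 0.4083. Base peak = M+2.
P(M+2) = C(2,1) × 0.361^1 × 0.639^1 = 2 × 0.3610 × 0.6390 = 0.461358 (base)
P(M+4) = C(2,2) × 0.361^0 × 0.639^2 = 1 × 1.0000 × 0.408321 = 0.408321
Relative intensity = 0.408321 / 0.461358 × 100 = 88.5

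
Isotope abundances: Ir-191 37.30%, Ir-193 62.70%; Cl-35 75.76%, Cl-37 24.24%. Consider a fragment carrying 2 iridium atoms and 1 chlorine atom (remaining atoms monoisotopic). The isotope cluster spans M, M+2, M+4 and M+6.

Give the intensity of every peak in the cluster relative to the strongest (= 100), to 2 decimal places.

Iridium pattern (n=2): 0.139129 : 0.467742 : 0.393129
Chlorine pattern (n=1): 0.7576 : 0.2424
Convolve the two distributions (both contribute in 2-u steps):
  M: 0.139129×0.7576 = 0.105404
  M+2: 0.139129×0.2424 + 0.467742×0.7576 = 0.388086
  M+4: 0.467742×0.2424 + 0.393129×0.7576 = 0.411215
  M+6: 0.393129×0.2424 = 0.095294
Scale to base peak (0.411215) = 100: 25.63 : 94.38 : 100.00 : 23.17

25.63 : 94.38 : 100.00 : 23.17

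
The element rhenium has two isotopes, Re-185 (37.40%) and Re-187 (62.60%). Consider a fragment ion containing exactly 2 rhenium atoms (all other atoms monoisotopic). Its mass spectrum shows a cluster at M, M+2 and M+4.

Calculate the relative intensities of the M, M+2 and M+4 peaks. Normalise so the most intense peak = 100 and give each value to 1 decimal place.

29.9 : 100.0 : 83.7

The 2 Re atoms are independent, so intensities follow the terms of (0.3740 + 0.6260)^2.
P(M) = 0.3740^2 = 0.139876
P(M+2) = 2 × 0.3740^1 × 0.6260^1 = 0.468248
P(M+4) = 0.6260^2 = 0.391876
The M+2 peak is largest (0.468248); scaling to 100 gives 29.9 : 100.0 : 83.7.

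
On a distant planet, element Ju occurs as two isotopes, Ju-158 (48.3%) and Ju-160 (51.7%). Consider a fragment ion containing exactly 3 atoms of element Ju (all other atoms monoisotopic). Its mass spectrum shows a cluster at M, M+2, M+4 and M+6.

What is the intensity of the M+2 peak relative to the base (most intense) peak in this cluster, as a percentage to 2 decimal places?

Binomial terms of (0.483 + 0.517)^3: M 0.1127, M+2 0.3618, M+4 0.3873, M+6 0.1382 → M+4 is the base peak.
P(M+4) = C(3,2) × 0.483^1 × 0.517^2 = 3 × 0.4830 × 0.267289 = 0.387302 (base)
P(M+2) = C(3,1) × 0.483^2 × 0.517^1 = 3 × 0.233289 × 0.5170 = 0.361831
Relative intensity = 0.361831 / 0.387302 × 100 = 93.42

93.42%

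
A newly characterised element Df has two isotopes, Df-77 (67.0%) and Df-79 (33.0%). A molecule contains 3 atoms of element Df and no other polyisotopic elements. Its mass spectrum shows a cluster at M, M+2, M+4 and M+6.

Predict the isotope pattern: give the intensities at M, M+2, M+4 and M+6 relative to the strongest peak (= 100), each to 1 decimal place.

The 3 Df atoms are independent, so intensities follow the terms of (0.670 + 0.330)^3.
P(M) = 0.670^3 = 0.300763
P(M+2) = 3 × 0.670^2 × 0.330^1 = 0.444411
P(M+4) = 3 × 0.670^1 × 0.330^2 = 0.218889
P(M+6) = 0.330^3 = 0.035937
The M+2 peak is largest (0.444411); scaling to 100 gives 67.7 : 100.0 : 49.3 : 8.1.

67.7 : 100.0 : 49.3 : 8.1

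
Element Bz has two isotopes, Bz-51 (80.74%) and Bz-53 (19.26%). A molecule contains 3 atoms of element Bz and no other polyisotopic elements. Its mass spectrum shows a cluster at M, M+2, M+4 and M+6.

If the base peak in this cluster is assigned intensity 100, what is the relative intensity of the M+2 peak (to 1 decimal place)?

71.6

Term probabilities: M 0.5263, M+2 0.3767, M+4 0.0899, M+6 0.0071. Base peak = M.
P(M) = C(3,0) × 0.8074^3 × 0.1926^0 = 1 × 0.52633983 × 1.0000 = 0.526340 (base)
P(M+2) = C(3,1) × 0.8074^2 × 0.1926^1 = 3 × 0.65189476 × 0.1926 = 0.376665
Relative intensity = 0.376665 / 0.526340 × 100 = 71.6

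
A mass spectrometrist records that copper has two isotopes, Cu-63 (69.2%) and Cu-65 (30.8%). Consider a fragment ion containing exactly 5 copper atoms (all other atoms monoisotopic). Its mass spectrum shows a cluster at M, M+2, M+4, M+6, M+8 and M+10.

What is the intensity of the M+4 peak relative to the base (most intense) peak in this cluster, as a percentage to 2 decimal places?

Term probabilities: M 0.1587, M+2 0.3531, M+4 0.3144, M+6 0.1399, M+8 0.0311, M+10 0.0028. Base peak = M+2.
P(M+2) = C(5,1) × 0.692^4 × 0.308^1 = 5 × 0.22931073 × 0.3080 = 0.353139 (base)
P(M+4) = C(5,2) × 0.692^3 × 0.308^2 = 10 × 0.33137389 × 0.094864 = 0.314355
Relative intensity = 0.314355 / 0.353139 × 100 = 89.02

89.02%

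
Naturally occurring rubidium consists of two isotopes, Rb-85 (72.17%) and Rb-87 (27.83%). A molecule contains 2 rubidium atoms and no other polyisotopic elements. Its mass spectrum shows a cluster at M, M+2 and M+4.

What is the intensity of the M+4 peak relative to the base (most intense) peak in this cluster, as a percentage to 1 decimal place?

14.9%

(0.7217 + 0.2783)^2 gives M 0.5209, M+2 0.4017, M+4 0.0775; the largest is M.
P(M) = C(2,0) × 0.7217^2 × 0.2783^0 = 1 × 0.52085089 × 1.0000 = 0.520851 (base)
P(M+4) = C(2,2) × 0.7217^0 × 0.2783^2 = 1 × 1.0000 × 0.07745089 = 0.077451
Relative intensity = 0.077451 / 0.520851 × 100 = 14.9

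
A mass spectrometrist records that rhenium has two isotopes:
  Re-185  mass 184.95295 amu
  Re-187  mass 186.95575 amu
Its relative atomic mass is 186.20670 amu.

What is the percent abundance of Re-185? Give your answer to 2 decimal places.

With x = fraction of Re-185 (so Re-187 is 1 − x):
184.95295·x + 186.95575·(1 − x) = 186.20670
(184.95295 − 186.95575)·x = 186.20670 − 186.95575
x = -0.74905 / -2.00280 = 0.37400 → 37.40% Re-185, 62.60% Re-187.

37.40%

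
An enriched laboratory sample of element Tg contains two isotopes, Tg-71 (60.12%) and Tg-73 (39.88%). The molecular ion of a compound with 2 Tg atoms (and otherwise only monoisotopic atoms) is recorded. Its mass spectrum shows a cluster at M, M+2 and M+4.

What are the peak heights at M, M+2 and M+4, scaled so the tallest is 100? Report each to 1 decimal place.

Each Tg atom is independently Tg-71 (p = 0.6012) or Tg-73 (q = 0.3988); the cluster is the binomial expansion (p + q)^2.
P(M) = 0.6012^2 = 0.361441
P(M+2) = 2 × 0.6012^1 × 0.3988^1 = 0.479517
P(M+4) = 0.3988^2 = 0.159041
The M+2 peak is largest (0.479517); scaling to 100 gives 75.4 : 100.0 : 33.2.

75.4 : 100.0 : 33.2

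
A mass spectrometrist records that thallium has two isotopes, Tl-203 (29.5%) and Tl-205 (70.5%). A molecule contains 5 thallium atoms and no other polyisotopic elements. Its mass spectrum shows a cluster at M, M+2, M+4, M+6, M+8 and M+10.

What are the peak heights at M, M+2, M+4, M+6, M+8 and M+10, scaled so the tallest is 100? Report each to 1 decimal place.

0.6 : 7.3 : 35.0 : 83.7 : 100.0 : 47.8

Expanding (0.295 + 0.705)^5:
P(M) = 0.295^5 = 0.002234
P(M+2) = 5 × 0.295^4 × 0.705^1 = 0.026696
P(M+4) = 10 × 0.295^3 × 0.705^2 = 0.127598
P(M+6) = 10 × 0.295^2 × 0.705^3 = 0.304938
P(M+8) = 5 × 0.295^1 × 0.705^4 = 0.364375
P(M+10) = 0.705^5 = 0.174159
The M+8 peak is largest (0.364375); scaling to 100 gives 0.6 : 7.3 : 35.0 : 83.7 : 100.0 : 47.8.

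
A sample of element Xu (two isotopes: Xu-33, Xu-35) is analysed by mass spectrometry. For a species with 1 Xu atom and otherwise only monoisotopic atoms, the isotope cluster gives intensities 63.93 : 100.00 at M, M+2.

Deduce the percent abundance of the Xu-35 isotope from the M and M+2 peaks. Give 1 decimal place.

61.0%

Let p = fractional abundance of Xu-33. I(M+2)/I(M) = [C(1,1)·p^0·(1−p)] / p^1 = 1·(1−p)/p = 100.00/63.93 = 1.5642
(1−p)/p = 1.5642/1 = 1.5642  ⇒  p = 1/(1 + 1.5642) = 0.3900
Xu-33: 39.0%, Xu-35: 61.0%.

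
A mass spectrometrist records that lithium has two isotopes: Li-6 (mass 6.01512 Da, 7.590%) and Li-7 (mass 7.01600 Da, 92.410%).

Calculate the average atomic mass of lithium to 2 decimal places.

Weight each isotope mass by its fractional abundance: 0.07590 × 6.01512 + 0.92410 × 7.01600
= 0.456548 + 6.483486 = 6.940034 Da

6.94 Da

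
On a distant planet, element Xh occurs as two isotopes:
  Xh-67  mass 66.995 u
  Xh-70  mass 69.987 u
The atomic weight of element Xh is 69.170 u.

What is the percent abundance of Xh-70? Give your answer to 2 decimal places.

72.69%

Let x be the fractional abundance of Xh-67; then Xh-70 has abundance 1 − x.
66.995·x + 69.987·(1 − x) = 69.170
(66.995 − 69.987)·x = 69.170 − 69.987
x = -0.817 / -2.992 = 0.27306 → 27.31% Xh-67, 72.69% Xh-70.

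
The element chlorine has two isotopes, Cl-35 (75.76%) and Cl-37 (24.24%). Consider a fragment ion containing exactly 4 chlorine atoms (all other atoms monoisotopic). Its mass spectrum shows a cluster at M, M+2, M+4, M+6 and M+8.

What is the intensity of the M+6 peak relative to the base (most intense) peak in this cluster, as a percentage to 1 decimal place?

10.2%

(0.7576 + 0.2424)^4 gives M 0.3294, M+2 0.4216, M+4 0.2023, M+6 0.0432, M+8 0.0035; the largest is M+2.
P(M+2) = C(4,1) × 0.7576^3 × 0.2424^1 = 4 × 0.4348304 × 0.2424 = 0.421612 (base)
P(M+6) = C(4,3) × 0.7576^1 × 0.2424^3 = 4 × 0.7576 × 0.01424288 = 0.043162
Relative intensity = 0.043162 / 0.421612 × 100 = 10.2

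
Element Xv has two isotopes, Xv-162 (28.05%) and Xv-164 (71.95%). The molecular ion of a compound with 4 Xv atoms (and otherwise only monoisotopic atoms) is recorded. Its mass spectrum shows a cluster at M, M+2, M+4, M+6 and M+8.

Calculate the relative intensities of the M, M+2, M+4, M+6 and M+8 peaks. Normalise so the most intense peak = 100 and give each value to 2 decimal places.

Each Xv atom is independently Xv-162 (p = 0.2805) or Xv-164 (q = 0.7195); the cluster is the binomial expansion (p + q)^4.
P(M) = 0.2805^4 = 0.006191
P(M+2) = 4 × 0.2805^3 × 0.7195^1 = 0.063517
P(M+4) = 6 × 0.2805^2 × 0.7195^2 = 0.244387
P(M+6) = 4 × 0.2805^1 × 0.7195^3 = 0.417912
P(M+8) = 0.7195^4 = 0.267993
The M+6 peak is largest (0.417912); scaling to 100 gives 1.48 : 15.20 : 58.48 : 100.00 : 64.13.

1.48 : 15.20 : 58.48 : 100.00 : 64.13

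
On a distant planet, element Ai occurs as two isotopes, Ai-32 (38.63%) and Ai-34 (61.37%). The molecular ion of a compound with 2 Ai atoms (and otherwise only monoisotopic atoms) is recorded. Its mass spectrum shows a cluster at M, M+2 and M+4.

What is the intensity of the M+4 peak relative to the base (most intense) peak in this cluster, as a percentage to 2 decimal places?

(0.3863 + 0.6137)^2 gives M 0.1492, M+2 0.4741, M+4 0.3766; the largest is M+2.
P(M+2) = C(2,1) × 0.3863^1 × 0.6137^1 = 2 × 0.3863 × 0.6137 = 0.474145 (base)
P(M+4) = C(2,2) × 0.3863^0 × 0.6137^2 = 1 × 1.0000 × 0.37662769 = 0.376628
Relative intensity = 0.376628 / 0.474145 × 100 = 79.43

79.43%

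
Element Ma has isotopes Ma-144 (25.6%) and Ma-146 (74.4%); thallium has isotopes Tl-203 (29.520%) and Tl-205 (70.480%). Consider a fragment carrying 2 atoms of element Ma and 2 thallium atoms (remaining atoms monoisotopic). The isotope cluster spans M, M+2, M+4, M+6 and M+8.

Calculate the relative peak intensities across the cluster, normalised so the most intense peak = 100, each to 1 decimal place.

Element Ma pattern (n=2): 0.065536 : 0.380928 : 0.553536
Thallium pattern (n=2): 0.08714304 : 0.41611392 : 0.49674304
Convolve the two distributions (both contribute in 2-u steps):
  M: 0.065536×0.08714304 = 0.005711
  M+2: 0.065536×0.41611392 + 0.380928×0.08714304 = 0.060466
  M+4: 0.065536×0.49674304 + 0.380928×0.41611392 + 0.553536×0.08714304 = 0.239301
  M+6: 0.380928×0.49674304 + 0.553536×0.41611392 = 0.419557
  M+8: 0.553536×0.49674304 = 0.274965
Scale to base peak (0.419557) = 100: 1.4 : 14.4 : 57.0 : 100.0 : 65.5

1.4 : 14.4 : 57.0 : 100.0 : 65.5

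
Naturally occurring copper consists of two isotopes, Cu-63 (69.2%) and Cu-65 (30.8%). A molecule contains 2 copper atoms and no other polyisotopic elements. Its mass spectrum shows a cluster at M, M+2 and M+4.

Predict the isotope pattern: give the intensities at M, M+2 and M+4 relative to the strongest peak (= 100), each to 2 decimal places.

The 2 Cu atoms are independent, so intensities follow the terms of (0.692 + 0.308)^2.
P(M) = 0.692^2 = 0.478864
P(M+2) = 2 × 0.692^1 × 0.308^1 = 0.426272
P(M+4) = 0.308^2 = 0.094864
The M peak is largest (0.478864); scaling to 100 gives 100.00 : 89.02 : 19.81.

100.00 : 89.02 : 19.81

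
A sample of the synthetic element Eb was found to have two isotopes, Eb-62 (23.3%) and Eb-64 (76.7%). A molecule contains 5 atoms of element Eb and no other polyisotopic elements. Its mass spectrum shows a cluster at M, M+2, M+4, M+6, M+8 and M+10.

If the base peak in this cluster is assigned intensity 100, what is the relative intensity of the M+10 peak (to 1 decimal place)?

65.8

Term probabilities: M 0.0007, M+2 0.0113, M+4 0.0744, M+6 0.2450, M+8 0.4032, M+10 0.2654. Base peak = M+8.
P(M+8) = C(5,4) × 0.233^1 × 0.767^4 = 5 × 0.2330 × 0.34608395 = 0.403188 (base)
P(M+10) = C(5,5) × 0.233^0 × 0.767^5 = 1 × 1.0000 × 0.26544639 = 0.265446
Relative intensity = 0.265446 / 0.403188 × 100 = 65.8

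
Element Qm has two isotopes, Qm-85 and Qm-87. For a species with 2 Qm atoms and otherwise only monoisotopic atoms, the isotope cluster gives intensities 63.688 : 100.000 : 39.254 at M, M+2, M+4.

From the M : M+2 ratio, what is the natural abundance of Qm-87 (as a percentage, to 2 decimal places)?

43.98%

Let p = fractional abundance of Qm-85. I(M+2)/I(M) = [C(2,1)·p^1·(1−p)] / p^2 = 2·(1−p)/p = 100.000/63.688 = 1.5702
(1−p)/p = 1.5702/2 = 0.7851  ⇒  p = 1/(1 + 0.7851) = 0.5602
Qm-85: 56.02%, Qm-87: 43.98%.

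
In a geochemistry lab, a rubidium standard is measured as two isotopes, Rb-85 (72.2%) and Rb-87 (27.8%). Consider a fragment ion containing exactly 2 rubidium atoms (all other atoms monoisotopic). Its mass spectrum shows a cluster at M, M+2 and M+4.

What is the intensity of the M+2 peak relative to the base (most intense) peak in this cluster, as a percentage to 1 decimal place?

77.0%

Term probabilities: M 0.5213, M+2 0.4014, M+4 0.0773. Base peak = M.
P(M) = C(2,0) × 0.722^2 × 0.278^0 = 1 × 0.521284 × 1.0000 = 0.521284 (base)
P(M+2) = C(2,1) × 0.722^1 × 0.278^1 = 2 × 0.7220 × 0.2780 = 0.401432
Relative intensity = 0.401432 / 0.521284 × 100 = 77.0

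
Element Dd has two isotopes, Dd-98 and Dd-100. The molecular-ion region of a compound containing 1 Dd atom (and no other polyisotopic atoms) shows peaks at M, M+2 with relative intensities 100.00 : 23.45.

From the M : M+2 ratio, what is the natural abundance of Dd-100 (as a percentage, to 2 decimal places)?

Write p for the Dd-98 fraction. I(M+2)/I(M) = [C(1,1)·p^0·(1−p)] / p^1 = 1·(1−p)/p = 23.45/100.00 = 0.2345
(1−p)/p = 0.2345/1 = 0.2345  ⇒  p = 1/(1 + 0.2345) = 0.8100
Dd-98: 81.00%, Dd-100: 19.00%.

19.00%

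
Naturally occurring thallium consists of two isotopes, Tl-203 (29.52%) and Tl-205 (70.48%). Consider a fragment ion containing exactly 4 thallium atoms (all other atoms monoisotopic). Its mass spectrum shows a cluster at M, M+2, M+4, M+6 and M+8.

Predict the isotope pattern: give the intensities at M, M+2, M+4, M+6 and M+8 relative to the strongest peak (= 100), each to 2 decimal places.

Each Tl atom is independently Tl-203 (p = 0.2952) or Tl-205 (q = 0.7048); the cluster is the binomial expansion (p + q)^4.
P(M) = 0.2952^4 = 0.007594
P(M+2) = 4 × 0.2952^3 × 0.7048^1 = 0.072523
P(M+4) = 6 × 0.2952^2 × 0.7048^2 = 0.259726
P(M+6) = 4 × 0.2952^1 × 0.7048^3 = 0.413403
P(M+8) = 0.7048^4 = 0.246754
The M+6 peak is largest (0.413403); scaling to 100 gives 1.84 : 17.54 : 62.83 : 100.00 : 59.69.

1.84 : 17.54 : 62.83 : 100.00 : 59.69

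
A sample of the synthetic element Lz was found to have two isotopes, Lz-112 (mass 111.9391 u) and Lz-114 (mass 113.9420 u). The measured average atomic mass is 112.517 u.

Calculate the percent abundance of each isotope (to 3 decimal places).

Lz-112: 71.147%, Lz-114: 28.853%

Writing the weighted mean with unknown fraction x of Lz-112:
111.9391·x + 113.9420·(1 − x) = 112.517
(111.9391 − 113.9420)·x = 112.517 − 113.9420
x = -1.4250 / -2.0029 = 0.71147 → 71.147% Lz-112, 28.853% Lz-114.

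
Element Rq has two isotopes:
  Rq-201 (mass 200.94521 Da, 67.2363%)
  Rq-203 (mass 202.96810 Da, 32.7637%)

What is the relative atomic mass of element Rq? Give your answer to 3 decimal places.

201.608 Da

Ar = Σ fᵢ·mᵢ = 0.672363 × 200.94521 + 0.327637 × 202.96810
= 135.108124 + 66.499859 = 201.607983 Da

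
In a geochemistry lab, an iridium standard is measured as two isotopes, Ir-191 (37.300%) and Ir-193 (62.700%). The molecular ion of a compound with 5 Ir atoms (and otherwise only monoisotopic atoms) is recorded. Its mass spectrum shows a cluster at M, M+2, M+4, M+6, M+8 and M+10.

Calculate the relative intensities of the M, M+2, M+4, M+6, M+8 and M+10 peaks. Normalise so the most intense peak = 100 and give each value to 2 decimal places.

Each Ir atom is independently Ir-191 (p = 0.37300) or Ir-193 (q = 0.62700); the cluster is the binomial expansion (p + q)^5.
P(M) = 0.37300^5 = 0.007220
P(M+2) = 5 × 0.37300^4 × 0.62700^1 = 0.060684
P(M+4) = 10 × 0.37300^3 × 0.62700^2 = 0.204015
P(M+6) = 10 × 0.37300^2 × 0.62700^3 = 0.342942
P(M+8) = 5 × 0.37300^1 × 0.62700^4 = 0.288237
P(M+10) = 0.62700^5 = 0.096903
The M+6 peak is largest (0.342942); scaling to 100 gives 2.11 : 17.70 : 59.49 : 100.00 : 84.05 : 28.26.

2.11 : 17.70 : 59.49 : 100.00 : 84.05 : 28.26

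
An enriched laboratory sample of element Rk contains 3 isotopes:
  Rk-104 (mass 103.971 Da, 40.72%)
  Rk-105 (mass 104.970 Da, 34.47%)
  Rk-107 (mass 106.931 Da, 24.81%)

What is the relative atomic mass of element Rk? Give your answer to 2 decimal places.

Weight each isotope mass by its fractional abundance: 0.4072 × 103.971 + 0.3447 × 104.970 + 0.2481 × 106.931
= 42.3370 + 36.1832 + 26.5296 = 105.0498 Da

105.05 Da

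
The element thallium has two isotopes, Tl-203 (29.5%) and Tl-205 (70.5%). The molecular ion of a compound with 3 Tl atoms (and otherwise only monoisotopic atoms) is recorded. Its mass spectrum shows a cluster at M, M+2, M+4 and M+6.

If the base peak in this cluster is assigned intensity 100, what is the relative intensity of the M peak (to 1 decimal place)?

Term probabilities: M 0.0257, M+2 0.1841, M+4 0.4399, M+6 0.3504. Base peak = M+4.
P(M+4) = C(3,2) × 0.295^1 × 0.705^2 = 3 × 0.2950 × 0.497025 = 0.439867 (base)
P(M) = C(3,0) × 0.295^3 × 0.705^0 = 1 × 0.02567237 × 1.0000 = 0.025672
Relative intensity = 0.025672 / 0.439867 × 100 = 5.8

5.8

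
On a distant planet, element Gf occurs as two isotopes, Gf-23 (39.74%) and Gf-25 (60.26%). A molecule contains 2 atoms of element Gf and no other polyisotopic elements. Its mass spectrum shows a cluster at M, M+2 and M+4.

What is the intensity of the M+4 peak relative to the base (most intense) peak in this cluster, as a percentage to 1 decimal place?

(0.3974 + 0.6026)^2 gives M 0.1579, M+2 0.4789, M+4 0.3631; the largest is M+2.
P(M+2) = C(2,1) × 0.3974^1 × 0.6026^1 = 2 × 0.3974 × 0.6026 = 0.478946 (base)
P(M+4) = C(2,2) × 0.3974^0 × 0.6026^2 = 1 × 1.0000 × 0.36312676 = 0.363127
Relative intensity = 0.363127 / 0.478946 × 100 = 75.8

75.8%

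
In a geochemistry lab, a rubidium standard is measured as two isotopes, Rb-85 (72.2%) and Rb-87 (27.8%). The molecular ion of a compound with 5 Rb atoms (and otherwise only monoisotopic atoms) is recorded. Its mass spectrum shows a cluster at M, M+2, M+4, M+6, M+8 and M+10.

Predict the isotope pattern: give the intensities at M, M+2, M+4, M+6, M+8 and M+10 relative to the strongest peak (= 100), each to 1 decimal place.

51.9 : 100.0 : 77.0 : 29.7 : 5.7 : 0.4

Each Rb atom is independently Rb-85 (p = 0.722) or Rb-87 (q = 0.278); the cluster is the binomial expansion (p + q)^5.
P(M) = 0.722^5 = 0.196194
P(M+2) = 5 × 0.722^4 × 0.278^1 = 0.377714
P(M+4) = 10 × 0.722^3 × 0.278^2 = 0.290872
P(M+6) = 10 × 0.722^2 × 0.278^3 = 0.111998
P(M+8) = 5 × 0.722^1 × 0.278^4 = 0.021562
P(M+10) = 0.278^5 = 0.001660
The M+2 peak is largest (0.377714); scaling to 100 gives 51.9 : 100.0 : 77.0 : 29.7 : 5.7 : 0.4.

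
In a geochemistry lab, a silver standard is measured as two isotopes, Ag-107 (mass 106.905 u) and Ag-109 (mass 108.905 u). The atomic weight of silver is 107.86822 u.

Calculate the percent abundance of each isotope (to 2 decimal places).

Ag-107: 51.84%, Ag-109: 48.16%

Let x be the fractional abundance of Ag-107; then Ag-109 has abundance 1 − x.
106.905·x + 108.905·(1 − x) = 107.86822
(106.905 − 108.905)·x = 107.86822 − 108.905
x = -1.03678 / -2.000 = 0.51839 → 51.84% Ag-107, 48.16% Ag-109.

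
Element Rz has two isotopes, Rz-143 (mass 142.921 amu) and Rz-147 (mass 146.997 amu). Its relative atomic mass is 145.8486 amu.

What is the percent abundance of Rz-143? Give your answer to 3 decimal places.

Writing the weighted mean with unknown fraction x of Rz-143:
142.921·x + 146.997·(1 − x) = 145.8486
(142.921 − 146.997)·x = 145.8486 − 146.997
x = -1.1484 / -4.076 = 0.28175 → 28.175% Rz-143, 71.825% Rz-147.

28.175%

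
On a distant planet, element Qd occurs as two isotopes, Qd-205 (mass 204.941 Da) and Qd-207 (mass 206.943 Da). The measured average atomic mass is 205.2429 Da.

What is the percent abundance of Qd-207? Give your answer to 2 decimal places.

15.08%

With x = fraction of Qd-205 (so Qd-207 is 1 − x):
204.941·x + 206.943·(1 − x) = 205.2429
(204.941 − 206.943)·x = 205.2429 − 206.943
x = -1.7001 / -2.002 = 0.84920 → 84.92% Qd-205, 15.08% Qd-207.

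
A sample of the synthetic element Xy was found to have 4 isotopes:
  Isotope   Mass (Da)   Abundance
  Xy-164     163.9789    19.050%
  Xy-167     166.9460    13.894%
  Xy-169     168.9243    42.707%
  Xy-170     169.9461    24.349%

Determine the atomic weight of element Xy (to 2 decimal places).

167.96 Da

The abundance-weighted mean is 0.19050 × 163.9789 + 0.13894 × 166.9460 + 0.42707 × 168.9243 + 0.24349 × 169.9461
= 31.23798 + 23.19548 + 72.14250 + 41.38018 = 167.95614 Da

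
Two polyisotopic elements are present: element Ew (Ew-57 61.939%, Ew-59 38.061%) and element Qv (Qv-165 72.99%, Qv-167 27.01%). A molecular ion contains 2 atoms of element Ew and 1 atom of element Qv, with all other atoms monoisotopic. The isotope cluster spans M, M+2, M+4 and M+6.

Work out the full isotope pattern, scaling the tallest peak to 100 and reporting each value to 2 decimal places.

Element Ew pattern (n=2): 0.38364397 : 0.47149206 : 0.14486397
Element Qv pattern (n=1): 0.7299 : 0.2701
Convolve the two distributions (both contribute in 2-u steps):
  M: 0.38364397×0.7299 = 0.280022
  M+2: 0.38364397×0.2701 + 0.47149206×0.7299 = 0.447764
  M+4: 0.47149206×0.2701 + 0.14486397×0.7299 = 0.233086
  M+6: 0.14486397×0.2701 = 0.039128
Scale to base peak (0.447764) = 100: 62.54 : 100.00 : 52.06 : 8.74

62.54 : 100.00 : 52.06 : 8.74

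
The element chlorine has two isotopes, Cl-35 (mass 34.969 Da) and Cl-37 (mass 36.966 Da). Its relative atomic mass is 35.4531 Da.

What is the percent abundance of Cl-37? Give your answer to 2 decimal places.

Let x be the fractional abundance of Cl-35; then Cl-37 has abundance 1 − x.
34.969·x + 36.966·(1 − x) = 35.4531
(34.969 − 36.966)·x = 35.4531 − 36.966
x = -1.5129 / -1.997 = 0.75759 → 75.76% Cl-35, 24.24% Cl-37.

24.24%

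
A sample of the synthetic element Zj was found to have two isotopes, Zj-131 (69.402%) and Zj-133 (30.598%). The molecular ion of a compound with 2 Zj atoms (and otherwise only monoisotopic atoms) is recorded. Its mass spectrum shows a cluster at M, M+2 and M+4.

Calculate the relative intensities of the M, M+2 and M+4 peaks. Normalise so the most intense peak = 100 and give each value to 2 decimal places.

100.00 : 88.18 : 19.44

Each Zj atom is independently Zj-131 (p = 0.69402) or Zj-133 (q = 0.30598); the cluster is the binomial expansion (p + q)^2.
P(M) = 0.69402^2 = 0.481664
P(M+2) = 2 × 0.69402^1 × 0.30598^1 = 0.424712
P(M+4) = 0.30598^2 = 0.093624
The M peak is largest (0.481664); scaling to 100 gives 100.00 : 88.18 : 19.44.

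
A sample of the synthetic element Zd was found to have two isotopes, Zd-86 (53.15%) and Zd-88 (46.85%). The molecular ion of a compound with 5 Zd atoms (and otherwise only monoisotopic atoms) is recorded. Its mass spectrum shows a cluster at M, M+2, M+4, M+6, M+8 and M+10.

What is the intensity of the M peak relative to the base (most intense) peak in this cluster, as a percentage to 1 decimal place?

Term probabilities: M 0.0424, M+2 0.1869, M+4 0.3296, M+6 0.2905, M+8 0.1280, M+10 0.0226. Base peak = M+4.
P(M+4) = C(5,2) × 0.5315^3 × 0.4685^2 = 10 × 0.15014463 × 0.21949225 = 0.329556 (base)
P(M) = C(5,0) × 0.5315^5 × 0.4685^0 = 1 × 0.04241469 × 1.0000 = 0.042415
Relative intensity = 0.042415 / 0.329556 × 100 = 12.9

12.9%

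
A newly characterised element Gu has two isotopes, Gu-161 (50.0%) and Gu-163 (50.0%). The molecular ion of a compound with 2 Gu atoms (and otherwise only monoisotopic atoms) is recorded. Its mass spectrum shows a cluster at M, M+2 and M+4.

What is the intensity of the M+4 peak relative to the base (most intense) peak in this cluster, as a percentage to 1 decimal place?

50.0%

Binomial terms of (0.500 + 0.500)^2: M 0.2500, M+2 0.5000, M+4 0.2500 → M+2 is the base peak.
P(M+2) = C(2,1) × 0.500^1 × 0.500^1 = 2 × 0.5000 × 0.5000 = 0.500000 (base)
P(M+4) = C(2,2) × 0.500^0 × 0.500^2 = 1 × 1.0000 × 0.2500 = 0.250000
Relative intensity = 0.250000 / 0.500000 × 100 = 50.0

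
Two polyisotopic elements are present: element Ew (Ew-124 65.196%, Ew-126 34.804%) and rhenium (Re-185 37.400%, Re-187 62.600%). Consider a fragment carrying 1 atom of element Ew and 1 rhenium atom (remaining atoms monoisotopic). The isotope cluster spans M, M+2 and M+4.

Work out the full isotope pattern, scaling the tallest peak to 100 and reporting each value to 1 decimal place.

Element Ew pattern (n=1): 0.65196 : 0.34804
Rhenium pattern (n=1): 0.3740 : 0.6260
Convolve the two distributions (both contribute in 2-u steps):
  M: 0.65196×0.3740 = 0.243833
  M+2: 0.65196×0.6260 + 0.34804×0.3740 = 0.538294
  M+4: 0.34804×0.6260 = 0.217873
Scale to base peak (0.538294) = 100: 45.3 : 100.0 : 40.5

45.3 : 100.0 : 40.5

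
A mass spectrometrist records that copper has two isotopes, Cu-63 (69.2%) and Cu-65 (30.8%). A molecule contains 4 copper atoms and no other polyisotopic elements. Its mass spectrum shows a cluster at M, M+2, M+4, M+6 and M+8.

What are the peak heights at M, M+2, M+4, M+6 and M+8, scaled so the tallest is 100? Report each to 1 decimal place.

The 4 Cu atoms are independent, so intensities follow the terms of (0.692 + 0.308)^4.
P(M) = 0.692^4 = 0.229311
P(M+2) = 4 × 0.692^3 × 0.308^1 = 0.408253
P(M+4) = 6 × 0.692^2 × 0.308^2 = 0.272562
P(M+6) = 4 × 0.692^1 × 0.308^3 = 0.080876
P(M+8) = 0.308^4 = 0.008999
The M+2 peak is largest (0.408253); scaling to 100 gives 56.2 : 100.0 : 66.8 : 19.8 : 2.2.

56.2 : 100.0 : 66.8 : 19.8 : 2.2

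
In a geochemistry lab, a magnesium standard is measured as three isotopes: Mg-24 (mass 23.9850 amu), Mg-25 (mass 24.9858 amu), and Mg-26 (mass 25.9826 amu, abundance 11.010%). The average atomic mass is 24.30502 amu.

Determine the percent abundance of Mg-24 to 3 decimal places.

78.990%

The remaining 88.990% is split between Mg-24 (fraction x) and Mg-25 (fraction 0.88990 − x).
Substituting: 23.9850x + 24.9858(0.88990 − x) = 21.44433574
(23.9850 − 24.9858)x = -0.79052768  ⇒  x = 0.78990, y = 0.10000
Mg-24: 78.990%, Mg-25: 10.000%.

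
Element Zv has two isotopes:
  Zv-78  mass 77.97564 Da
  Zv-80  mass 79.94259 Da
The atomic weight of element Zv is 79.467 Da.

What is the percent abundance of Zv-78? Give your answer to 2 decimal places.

Let x be the fractional abundance of Zv-78; then Zv-80 has abundance 1 − x.
77.97564·x + 79.94259·(1 − x) = 79.467
(77.97564 − 79.94259)·x = 79.467 − 79.94259
x = -0.47559 / -1.96695 = 0.24179 → 24.18% Zv-78, 75.82% Zv-80.

24.18%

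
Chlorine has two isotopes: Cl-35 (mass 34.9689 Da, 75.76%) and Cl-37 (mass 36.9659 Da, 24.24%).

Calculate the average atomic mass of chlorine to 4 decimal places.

35.4530 Da

Ar = Σ fᵢ·mᵢ = 0.7576 × 34.9689 + 0.2424 × 36.9659
= 26.49244 + 8.96053 = 35.45297 Da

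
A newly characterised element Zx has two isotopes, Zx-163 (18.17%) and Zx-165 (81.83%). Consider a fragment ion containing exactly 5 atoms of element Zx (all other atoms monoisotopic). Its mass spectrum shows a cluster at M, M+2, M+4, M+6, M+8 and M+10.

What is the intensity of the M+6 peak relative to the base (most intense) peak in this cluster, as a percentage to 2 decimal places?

(0.1817 + 0.8183)^5 gives M 0.0002, M+2 0.0045, M+4 0.0402, M+6 0.1809, M+8 0.4074, M+10 0.3669; the largest is M+8.
P(M+8) = C(5,4) × 0.1817^1 × 0.8183^4 = 5 × 0.1817 × 0.4483841 = 0.407357 (base)
P(M+6) = C(5,3) × 0.1817^2 × 0.8183^3 = 10 × 0.03301489 × 0.54794586 = 0.180904
Relative intensity = 0.180904 / 0.407357 × 100 = 44.41

44.41%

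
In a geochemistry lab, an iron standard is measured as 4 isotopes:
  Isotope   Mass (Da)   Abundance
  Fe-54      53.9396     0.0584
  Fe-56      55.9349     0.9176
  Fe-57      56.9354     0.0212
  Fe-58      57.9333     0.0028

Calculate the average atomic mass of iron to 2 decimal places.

Ar = Σ fᵢ·mᵢ = 0.0584 × 53.9396 + 0.9176 × 55.9349 + 0.0212 × 56.9354 + 0.0028 × 57.9333
= 3.15007 + 51.32586 + 1.20703 + 0.16221 = 55.84517 Da

55.85 Da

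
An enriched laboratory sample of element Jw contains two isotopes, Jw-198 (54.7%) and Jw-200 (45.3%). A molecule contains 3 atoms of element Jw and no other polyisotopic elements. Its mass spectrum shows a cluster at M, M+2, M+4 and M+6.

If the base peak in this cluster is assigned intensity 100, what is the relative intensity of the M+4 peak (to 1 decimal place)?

82.8

Term probabilities: M 0.1637, M+2 0.4066, M+4 0.3367, M+6 0.0930. Base peak = M+2.
P(M+2) = C(3,1) × 0.547^2 × 0.453^1 = 3 × 0.299209 × 0.4530 = 0.406625 (base)
P(M+4) = C(3,2) × 0.547^1 × 0.453^2 = 3 × 0.5470 × 0.205209 = 0.336748
Relative intensity = 0.336748 / 0.406625 × 100 = 82.8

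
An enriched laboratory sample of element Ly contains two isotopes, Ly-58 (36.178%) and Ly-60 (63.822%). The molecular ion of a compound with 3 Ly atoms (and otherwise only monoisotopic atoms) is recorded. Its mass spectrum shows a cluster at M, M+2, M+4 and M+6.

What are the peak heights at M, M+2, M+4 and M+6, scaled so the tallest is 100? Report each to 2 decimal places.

10.71 : 56.69 : 100.00 : 58.80

The 3 Ly atoms are independent, so intensities follow the terms of (0.36178 + 0.63822)^3.
P(M) = 0.36178^3 = 0.047351
P(M+2) = 3 × 0.36178^2 × 0.63822^1 = 0.250600
P(M+4) = 3 × 0.36178^1 × 0.63822^2 = 0.442086
P(M+6) = 0.63822^3 = 0.259963
The M+4 peak is largest (0.442086); scaling to 100 gives 10.71 : 56.69 : 100.00 : 58.80.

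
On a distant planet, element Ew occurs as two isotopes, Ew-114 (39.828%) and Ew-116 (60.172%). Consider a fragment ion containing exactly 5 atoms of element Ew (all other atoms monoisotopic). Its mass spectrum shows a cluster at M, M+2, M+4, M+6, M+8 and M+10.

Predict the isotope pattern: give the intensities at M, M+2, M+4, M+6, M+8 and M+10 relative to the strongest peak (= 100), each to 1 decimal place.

2.9 : 21.9 : 66.2 : 100.0 : 75.5 : 22.8

Each Ew atom is independently Ew-114 (p = 0.39828) or Ew-116 (q = 0.60172); the cluster is the binomial expansion (p + q)^5.
P(M) = 0.39828^5 = 0.010022
P(M+2) = 5 × 0.39828^4 × 0.60172^1 = 0.075704
P(M+4) = 10 × 0.39828^3 × 0.60172^2 = 0.228746
P(M+6) = 10 × 0.39828^2 × 0.60172^3 = 0.345589
P(M+8) = 5 × 0.39828^1 × 0.60172^4 = 0.261058
P(M+10) = 0.60172^5 = 0.078881
The M+6 peak is largest (0.345589); scaling to 100 gives 2.9 : 21.9 : 66.2 : 100.0 : 75.5 : 22.8.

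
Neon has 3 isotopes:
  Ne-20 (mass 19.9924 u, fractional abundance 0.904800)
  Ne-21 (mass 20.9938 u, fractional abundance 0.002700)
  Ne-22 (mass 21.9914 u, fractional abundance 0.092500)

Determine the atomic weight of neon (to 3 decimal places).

Ar = Σ fᵢ·mᵢ = 0.904800 × 19.9924 + 0.002700 × 20.9938 + 0.092500 × 21.9914
= 18.08912 + 0.05668 + 2.03420 = 20.18000 u

20.180 u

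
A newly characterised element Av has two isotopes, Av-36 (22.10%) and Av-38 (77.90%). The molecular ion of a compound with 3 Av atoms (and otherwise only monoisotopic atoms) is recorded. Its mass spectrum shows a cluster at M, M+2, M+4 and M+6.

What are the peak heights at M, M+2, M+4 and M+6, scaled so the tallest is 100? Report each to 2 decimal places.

Each Av atom is independently Av-36 (p = 0.2210) or Av-38 (q = 0.7790); the cluster is the binomial expansion (p + q)^3.
P(M) = 0.2210^3 = 0.010794
P(M+2) = 3 × 0.2210^2 × 0.7790^1 = 0.114141
P(M+4) = 3 × 0.2210^1 × 0.7790^2 = 0.402336
P(M+6) = 0.7790^3 = 0.472729
The M+6 peak is largest (0.472729); scaling to 100 gives 2.28 : 24.15 : 85.11 : 100.00.

2.28 : 24.15 : 85.11 : 100.00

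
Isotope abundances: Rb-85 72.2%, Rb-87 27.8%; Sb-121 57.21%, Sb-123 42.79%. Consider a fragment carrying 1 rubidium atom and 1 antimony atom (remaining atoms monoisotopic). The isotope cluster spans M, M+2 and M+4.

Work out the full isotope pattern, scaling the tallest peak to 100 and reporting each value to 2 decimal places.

Rubidium pattern (n=1): 0.7220 : 0.2780
Antimony pattern (n=1): 0.5721 : 0.4279
Convolve the two distributions (both contribute in 2-u steps):
  M: 0.7220×0.5721 = 0.413056
  M+2: 0.7220×0.4279 + 0.2780×0.5721 = 0.467988
  M+4: 0.2780×0.4279 = 0.118956
Scale to base peak (0.467988) = 100: 88.26 : 100.00 : 25.42

88.26 : 100.00 : 25.42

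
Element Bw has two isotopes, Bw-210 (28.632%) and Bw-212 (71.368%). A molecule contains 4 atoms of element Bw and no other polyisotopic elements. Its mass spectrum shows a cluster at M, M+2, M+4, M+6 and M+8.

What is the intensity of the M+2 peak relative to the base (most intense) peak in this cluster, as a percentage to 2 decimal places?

16.10%

Binomial terms of (0.28632 + 0.71368)^4: M 0.0067, M+2 0.0670, M+4 0.2505, M+6 0.4163, M+8 0.2594 → M+6 is the base peak.
P(M+6) = C(4,3) × 0.28632^1 × 0.71368^3 = 4 × 0.28632 × 0.36350516 = 0.416315 (base)
P(M+2) = C(4,1) × 0.28632^3 × 0.71368^1 = 4 × 0.02347227 × 0.71368 = 0.067007
Relative intensity = 0.067007 / 0.416315 × 100 = 16.10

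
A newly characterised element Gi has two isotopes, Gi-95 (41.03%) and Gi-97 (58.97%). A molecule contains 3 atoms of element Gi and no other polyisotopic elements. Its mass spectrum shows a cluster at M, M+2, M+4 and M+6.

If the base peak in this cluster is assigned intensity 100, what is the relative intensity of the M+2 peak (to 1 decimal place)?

(0.4103 + 0.5897)^3 gives M 0.0691, M+2 0.2978, M+4 0.4280, M+6 0.2051; the largest is M+4.
P(M+4) = C(3,2) × 0.4103^1 × 0.5897^2 = 3 × 0.4103 × 0.34774609 = 0.428041 (base)
P(M+2) = C(3,1) × 0.4103^2 × 0.5897^1 = 3 × 0.16834609 × 0.5897 = 0.297821
Relative intensity = 0.297821 / 0.428041 × 100 = 69.6

69.6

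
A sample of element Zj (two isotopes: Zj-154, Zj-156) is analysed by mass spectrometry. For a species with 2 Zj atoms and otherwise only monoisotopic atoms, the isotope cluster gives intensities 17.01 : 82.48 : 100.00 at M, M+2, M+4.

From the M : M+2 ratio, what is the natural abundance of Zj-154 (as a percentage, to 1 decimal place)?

29.2%

If p is the fraction of Zj that is Zj-154, then I(M+2)/I(M) = [C(2,1)·p^1·(1−p)] / p^2 = 2·(1−p)/p = 82.48/17.01 = 4.8489
(1−p)/p = 4.8489/2 = 2.4245  ⇒  p = 1/(1 + 2.4245) = 0.2920
Zj-154: 29.2%, Zj-156: 70.8%.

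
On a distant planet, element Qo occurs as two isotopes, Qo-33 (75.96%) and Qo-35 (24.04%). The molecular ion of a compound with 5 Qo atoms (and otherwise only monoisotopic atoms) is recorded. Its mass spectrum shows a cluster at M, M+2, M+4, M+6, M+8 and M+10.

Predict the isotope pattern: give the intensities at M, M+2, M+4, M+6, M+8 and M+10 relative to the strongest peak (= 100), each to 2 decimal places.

Each Qo atom is independently Qo-33 (p = 0.7596) or Qo-35 (q = 0.2404); the cluster is the binomial expansion (p + q)^5.
P(M) = 0.7596^5 = 0.252886
P(M+2) = 5 × 0.7596^4 × 0.2404^1 = 0.400170
P(M+4) = 10 × 0.7596^3 × 0.2404^2 = 0.253293
P(M+6) = 10 × 0.7596^2 × 0.2404^3 = 0.080163
P(M+8) = 5 × 0.7596^1 × 0.2404^4 = 0.012685
P(M+10) = 0.2404^5 = 0.000803
The M+2 peak is largest (0.400170); scaling to 100 gives 63.19 : 100.00 : 63.30 : 20.03 : 3.17 : 0.20.

63.19 : 100.00 : 63.30 : 20.03 : 3.17 : 0.20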